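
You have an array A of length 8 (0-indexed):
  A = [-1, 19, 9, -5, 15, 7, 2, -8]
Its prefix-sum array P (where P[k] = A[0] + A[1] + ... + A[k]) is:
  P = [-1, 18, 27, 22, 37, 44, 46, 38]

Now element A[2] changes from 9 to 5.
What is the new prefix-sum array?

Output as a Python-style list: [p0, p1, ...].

Change: A[2] 9 -> 5, delta = -4
P[k] for k < 2: unchanged (A[2] not included)
P[k] for k >= 2: shift by delta = -4
  P[0] = -1 + 0 = -1
  P[1] = 18 + 0 = 18
  P[2] = 27 + -4 = 23
  P[3] = 22 + -4 = 18
  P[4] = 37 + -4 = 33
  P[5] = 44 + -4 = 40
  P[6] = 46 + -4 = 42
  P[7] = 38 + -4 = 34

Answer: [-1, 18, 23, 18, 33, 40, 42, 34]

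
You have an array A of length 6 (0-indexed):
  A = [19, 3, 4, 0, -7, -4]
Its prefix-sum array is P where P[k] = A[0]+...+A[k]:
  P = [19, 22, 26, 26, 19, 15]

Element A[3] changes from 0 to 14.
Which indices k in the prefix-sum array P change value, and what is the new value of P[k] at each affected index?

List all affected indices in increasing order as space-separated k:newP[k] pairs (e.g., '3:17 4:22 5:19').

Answer: 3:40 4:33 5:29

Derivation:
P[k] = A[0] + ... + A[k]
P[k] includes A[3] iff k >= 3
Affected indices: 3, 4, ..., 5; delta = 14
  P[3]: 26 + 14 = 40
  P[4]: 19 + 14 = 33
  P[5]: 15 + 14 = 29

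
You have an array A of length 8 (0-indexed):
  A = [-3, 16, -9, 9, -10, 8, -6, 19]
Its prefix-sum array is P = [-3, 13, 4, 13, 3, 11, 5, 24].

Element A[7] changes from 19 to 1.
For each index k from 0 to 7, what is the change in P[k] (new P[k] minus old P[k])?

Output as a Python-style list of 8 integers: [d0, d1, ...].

Element change: A[7] 19 -> 1, delta = -18
For k < 7: P[k] unchanged, delta_P[k] = 0
For k >= 7: P[k] shifts by exactly -18
Delta array: [0, 0, 0, 0, 0, 0, 0, -18]

Answer: [0, 0, 0, 0, 0, 0, 0, -18]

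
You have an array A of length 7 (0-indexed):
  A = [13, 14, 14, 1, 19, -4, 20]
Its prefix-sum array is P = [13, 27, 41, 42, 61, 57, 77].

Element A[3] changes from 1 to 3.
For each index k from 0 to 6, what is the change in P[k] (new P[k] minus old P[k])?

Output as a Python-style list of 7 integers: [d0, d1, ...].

Element change: A[3] 1 -> 3, delta = 2
For k < 3: P[k] unchanged, delta_P[k] = 0
For k >= 3: P[k] shifts by exactly 2
Delta array: [0, 0, 0, 2, 2, 2, 2]

Answer: [0, 0, 0, 2, 2, 2, 2]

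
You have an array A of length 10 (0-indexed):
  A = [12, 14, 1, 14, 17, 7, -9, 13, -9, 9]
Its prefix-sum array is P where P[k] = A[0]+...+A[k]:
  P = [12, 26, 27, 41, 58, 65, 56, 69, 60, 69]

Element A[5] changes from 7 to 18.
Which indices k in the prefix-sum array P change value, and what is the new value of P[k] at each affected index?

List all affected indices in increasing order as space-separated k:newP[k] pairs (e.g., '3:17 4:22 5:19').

P[k] = A[0] + ... + A[k]
P[k] includes A[5] iff k >= 5
Affected indices: 5, 6, ..., 9; delta = 11
  P[5]: 65 + 11 = 76
  P[6]: 56 + 11 = 67
  P[7]: 69 + 11 = 80
  P[8]: 60 + 11 = 71
  P[9]: 69 + 11 = 80

Answer: 5:76 6:67 7:80 8:71 9:80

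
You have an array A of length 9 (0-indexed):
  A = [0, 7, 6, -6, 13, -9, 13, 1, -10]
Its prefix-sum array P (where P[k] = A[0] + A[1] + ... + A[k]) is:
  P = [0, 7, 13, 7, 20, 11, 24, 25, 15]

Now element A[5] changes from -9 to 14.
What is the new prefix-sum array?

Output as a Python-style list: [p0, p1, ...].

Answer: [0, 7, 13, 7, 20, 34, 47, 48, 38]

Derivation:
Change: A[5] -9 -> 14, delta = 23
P[k] for k < 5: unchanged (A[5] not included)
P[k] for k >= 5: shift by delta = 23
  P[0] = 0 + 0 = 0
  P[1] = 7 + 0 = 7
  P[2] = 13 + 0 = 13
  P[3] = 7 + 0 = 7
  P[4] = 20 + 0 = 20
  P[5] = 11 + 23 = 34
  P[6] = 24 + 23 = 47
  P[7] = 25 + 23 = 48
  P[8] = 15 + 23 = 38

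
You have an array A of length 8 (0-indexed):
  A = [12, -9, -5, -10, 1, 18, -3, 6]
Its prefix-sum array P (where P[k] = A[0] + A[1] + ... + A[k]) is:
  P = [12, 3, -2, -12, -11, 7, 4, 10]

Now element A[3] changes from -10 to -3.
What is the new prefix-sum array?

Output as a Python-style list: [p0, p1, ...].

Answer: [12, 3, -2, -5, -4, 14, 11, 17]

Derivation:
Change: A[3] -10 -> -3, delta = 7
P[k] for k < 3: unchanged (A[3] not included)
P[k] for k >= 3: shift by delta = 7
  P[0] = 12 + 0 = 12
  P[1] = 3 + 0 = 3
  P[2] = -2 + 0 = -2
  P[3] = -12 + 7 = -5
  P[4] = -11 + 7 = -4
  P[5] = 7 + 7 = 14
  P[6] = 4 + 7 = 11
  P[7] = 10 + 7 = 17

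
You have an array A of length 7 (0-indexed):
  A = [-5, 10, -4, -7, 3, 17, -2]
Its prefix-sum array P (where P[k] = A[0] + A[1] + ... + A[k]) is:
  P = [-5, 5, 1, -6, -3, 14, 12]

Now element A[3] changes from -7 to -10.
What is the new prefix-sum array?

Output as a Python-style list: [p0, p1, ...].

Change: A[3] -7 -> -10, delta = -3
P[k] for k < 3: unchanged (A[3] not included)
P[k] for k >= 3: shift by delta = -3
  P[0] = -5 + 0 = -5
  P[1] = 5 + 0 = 5
  P[2] = 1 + 0 = 1
  P[3] = -6 + -3 = -9
  P[4] = -3 + -3 = -6
  P[5] = 14 + -3 = 11
  P[6] = 12 + -3 = 9

Answer: [-5, 5, 1, -9, -6, 11, 9]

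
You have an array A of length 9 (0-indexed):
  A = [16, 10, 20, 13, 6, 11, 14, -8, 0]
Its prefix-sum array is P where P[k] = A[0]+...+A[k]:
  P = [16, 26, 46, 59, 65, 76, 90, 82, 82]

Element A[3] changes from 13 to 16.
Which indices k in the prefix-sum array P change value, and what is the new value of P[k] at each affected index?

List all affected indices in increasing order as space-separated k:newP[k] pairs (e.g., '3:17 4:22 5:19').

P[k] = A[0] + ... + A[k]
P[k] includes A[3] iff k >= 3
Affected indices: 3, 4, ..., 8; delta = 3
  P[3]: 59 + 3 = 62
  P[4]: 65 + 3 = 68
  P[5]: 76 + 3 = 79
  P[6]: 90 + 3 = 93
  P[7]: 82 + 3 = 85
  P[8]: 82 + 3 = 85

Answer: 3:62 4:68 5:79 6:93 7:85 8:85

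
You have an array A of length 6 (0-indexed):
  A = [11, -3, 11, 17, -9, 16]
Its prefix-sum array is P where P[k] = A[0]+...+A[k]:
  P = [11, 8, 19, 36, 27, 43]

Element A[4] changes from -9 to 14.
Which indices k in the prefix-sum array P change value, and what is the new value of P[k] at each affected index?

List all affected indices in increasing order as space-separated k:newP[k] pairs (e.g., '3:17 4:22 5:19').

P[k] = A[0] + ... + A[k]
P[k] includes A[4] iff k >= 4
Affected indices: 4, 5, ..., 5; delta = 23
  P[4]: 27 + 23 = 50
  P[5]: 43 + 23 = 66

Answer: 4:50 5:66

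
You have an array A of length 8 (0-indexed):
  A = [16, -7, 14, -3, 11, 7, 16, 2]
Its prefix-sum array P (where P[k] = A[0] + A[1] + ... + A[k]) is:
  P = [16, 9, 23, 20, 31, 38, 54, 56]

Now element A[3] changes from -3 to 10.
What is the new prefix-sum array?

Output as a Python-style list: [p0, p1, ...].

Change: A[3] -3 -> 10, delta = 13
P[k] for k < 3: unchanged (A[3] not included)
P[k] for k >= 3: shift by delta = 13
  P[0] = 16 + 0 = 16
  P[1] = 9 + 0 = 9
  P[2] = 23 + 0 = 23
  P[3] = 20 + 13 = 33
  P[4] = 31 + 13 = 44
  P[5] = 38 + 13 = 51
  P[6] = 54 + 13 = 67
  P[7] = 56 + 13 = 69

Answer: [16, 9, 23, 33, 44, 51, 67, 69]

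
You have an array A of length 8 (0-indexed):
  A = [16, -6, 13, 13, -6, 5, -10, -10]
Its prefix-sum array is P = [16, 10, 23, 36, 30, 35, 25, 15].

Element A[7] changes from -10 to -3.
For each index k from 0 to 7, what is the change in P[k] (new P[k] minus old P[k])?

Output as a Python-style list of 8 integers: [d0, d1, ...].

Element change: A[7] -10 -> -3, delta = 7
For k < 7: P[k] unchanged, delta_P[k] = 0
For k >= 7: P[k] shifts by exactly 7
Delta array: [0, 0, 0, 0, 0, 0, 0, 7]

Answer: [0, 0, 0, 0, 0, 0, 0, 7]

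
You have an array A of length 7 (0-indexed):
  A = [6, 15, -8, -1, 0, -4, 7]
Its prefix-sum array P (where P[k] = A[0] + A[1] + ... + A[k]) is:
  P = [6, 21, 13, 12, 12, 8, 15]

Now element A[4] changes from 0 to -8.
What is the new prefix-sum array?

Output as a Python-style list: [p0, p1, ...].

Change: A[4] 0 -> -8, delta = -8
P[k] for k < 4: unchanged (A[4] not included)
P[k] for k >= 4: shift by delta = -8
  P[0] = 6 + 0 = 6
  P[1] = 21 + 0 = 21
  P[2] = 13 + 0 = 13
  P[3] = 12 + 0 = 12
  P[4] = 12 + -8 = 4
  P[5] = 8 + -8 = 0
  P[6] = 15 + -8 = 7

Answer: [6, 21, 13, 12, 4, 0, 7]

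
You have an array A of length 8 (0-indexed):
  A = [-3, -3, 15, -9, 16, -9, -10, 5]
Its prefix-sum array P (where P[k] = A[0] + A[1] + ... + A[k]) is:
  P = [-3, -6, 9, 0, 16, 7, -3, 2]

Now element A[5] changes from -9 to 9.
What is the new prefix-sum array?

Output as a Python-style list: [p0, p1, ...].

Answer: [-3, -6, 9, 0, 16, 25, 15, 20]

Derivation:
Change: A[5] -9 -> 9, delta = 18
P[k] for k < 5: unchanged (A[5] not included)
P[k] for k >= 5: shift by delta = 18
  P[0] = -3 + 0 = -3
  P[1] = -6 + 0 = -6
  P[2] = 9 + 0 = 9
  P[3] = 0 + 0 = 0
  P[4] = 16 + 0 = 16
  P[5] = 7 + 18 = 25
  P[6] = -3 + 18 = 15
  P[7] = 2 + 18 = 20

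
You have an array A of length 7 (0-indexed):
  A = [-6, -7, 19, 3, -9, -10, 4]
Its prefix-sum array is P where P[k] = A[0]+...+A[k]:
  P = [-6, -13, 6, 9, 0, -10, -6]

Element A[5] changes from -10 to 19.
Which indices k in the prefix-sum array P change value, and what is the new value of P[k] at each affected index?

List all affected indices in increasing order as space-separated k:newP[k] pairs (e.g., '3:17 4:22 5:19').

Answer: 5:19 6:23

Derivation:
P[k] = A[0] + ... + A[k]
P[k] includes A[5] iff k >= 5
Affected indices: 5, 6, ..., 6; delta = 29
  P[5]: -10 + 29 = 19
  P[6]: -6 + 29 = 23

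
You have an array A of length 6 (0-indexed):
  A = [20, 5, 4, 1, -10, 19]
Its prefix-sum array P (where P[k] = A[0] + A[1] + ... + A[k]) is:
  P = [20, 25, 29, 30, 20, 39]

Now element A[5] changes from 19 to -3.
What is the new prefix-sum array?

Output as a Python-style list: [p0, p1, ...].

Answer: [20, 25, 29, 30, 20, 17]

Derivation:
Change: A[5] 19 -> -3, delta = -22
P[k] for k < 5: unchanged (A[5] not included)
P[k] for k >= 5: shift by delta = -22
  P[0] = 20 + 0 = 20
  P[1] = 25 + 0 = 25
  P[2] = 29 + 0 = 29
  P[3] = 30 + 0 = 30
  P[4] = 20 + 0 = 20
  P[5] = 39 + -22 = 17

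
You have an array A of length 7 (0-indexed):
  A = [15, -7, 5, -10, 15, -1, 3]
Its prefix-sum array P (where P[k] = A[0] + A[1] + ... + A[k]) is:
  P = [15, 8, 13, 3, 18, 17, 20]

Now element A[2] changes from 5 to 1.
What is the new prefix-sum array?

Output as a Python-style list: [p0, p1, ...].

Answer: [15, 8, 9, -1, 14, 13, 16]

Derivation:
Change: A[2] 5 -> 1, delta = -4
P[k] for k < 2: unchanged (A[2] not included)
P[k] for k >= 2: shift by delta = -4
  P[0] = 15 + 0 = 15
  P[1] = 8 + 0 = 8
  P[2] = 13 + -4 = 9
  P[3] = 3 + -4 = -1
  P[4] = 18 + -4 = 14
  P[5] = 17 + -4 = 13
  P[6] = 20 + -4 = 16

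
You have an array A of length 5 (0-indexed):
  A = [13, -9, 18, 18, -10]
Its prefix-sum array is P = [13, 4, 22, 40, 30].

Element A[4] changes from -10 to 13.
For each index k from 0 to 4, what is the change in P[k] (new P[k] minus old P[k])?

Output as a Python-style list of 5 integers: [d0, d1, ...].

Element change: A[4] -10 -> 13, delta = 23
For k < 4: P[k] unchanged, delta_P[k] = 0
For k >= 4: P[k] shifts by exactly 23
Delta array: [0, 0, 0, 0, 23]

Answer: [0, 0, 0, 0, 23]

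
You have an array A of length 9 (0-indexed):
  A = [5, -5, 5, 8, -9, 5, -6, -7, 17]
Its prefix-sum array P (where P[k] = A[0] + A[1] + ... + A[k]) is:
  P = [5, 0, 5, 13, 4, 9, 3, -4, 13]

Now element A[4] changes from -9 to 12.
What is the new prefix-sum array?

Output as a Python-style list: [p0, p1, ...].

Answer: [5, 0, 5, 13, 25, 30, 24, 17, 34]

Derivation:
Change: A[4] -9 -> 12, delta = 21
P[k] for k < 4: unchanged (A[4] not included)
P[k] for k >= 4: shift by delta = 21
  P[0] = 5 + 0 = 5
  P[1] = 0 + 0 = 0
  P[2] = 5 + 0 = 5
  P[3] = 13 + 0 = 13
  P[4] = 4 + 21 = 25
  P[5] = 9 + 21 = 30
  P[6] = 3 + 21 = 24
  P[7] = -4 + 21 = 17
  P[8] = 13 + 21 = 34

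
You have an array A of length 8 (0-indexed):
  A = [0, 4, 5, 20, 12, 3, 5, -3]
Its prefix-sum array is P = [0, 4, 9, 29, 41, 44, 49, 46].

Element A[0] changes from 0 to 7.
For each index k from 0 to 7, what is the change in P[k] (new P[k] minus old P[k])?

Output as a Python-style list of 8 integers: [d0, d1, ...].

Answer: [7, 7, 7, 7, 7, 7, 7, 7]

Derivation:
Element change: A[0] 0 -> 7, delta = 7
For k < 0: P[k] unchanged, delta_P[k] = 0
For k >= 0: P[k] shifts by exactly 7
Delta array: [7, 7, 7, 7, 7, 7, 7, 7]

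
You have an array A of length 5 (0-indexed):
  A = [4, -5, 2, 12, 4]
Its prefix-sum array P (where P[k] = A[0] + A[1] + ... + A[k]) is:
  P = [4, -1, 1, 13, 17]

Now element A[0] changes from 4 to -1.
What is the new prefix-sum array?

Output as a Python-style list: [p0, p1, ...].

Answer: [-1, -6, -4, 8, 12]

Derivation:
Change: A[0] 4 -> -1, delta = -5
P[k] for k < 0: unchanged (A[0] not included)
P[k] for k >= 0: shift by delta = -5
  P[0] = 4 + -5 = -1
  P[1] = -1 + -5 = -6
  P[2] = 1 + -5 = -4
  P[3] = 13 + -5 = 8
  P[4] = 17 + -5 = 12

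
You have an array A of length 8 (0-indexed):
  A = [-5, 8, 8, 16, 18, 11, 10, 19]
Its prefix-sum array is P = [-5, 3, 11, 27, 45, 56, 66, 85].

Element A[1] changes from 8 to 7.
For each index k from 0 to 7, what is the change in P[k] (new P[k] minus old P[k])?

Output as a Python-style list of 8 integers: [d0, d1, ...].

Answer: [0, -1, -1, -1, -1, -1, -1, -1]

Derivation:
Element change: A[1] 8 -> 7, delta = -1
For k < 1: P[k] unchanged, delta_P[k] = 0
For k >= 1: P[k] shifts by exactly -1
Delta array: [0, -1, -1, -1, -1, -1, -1, -1]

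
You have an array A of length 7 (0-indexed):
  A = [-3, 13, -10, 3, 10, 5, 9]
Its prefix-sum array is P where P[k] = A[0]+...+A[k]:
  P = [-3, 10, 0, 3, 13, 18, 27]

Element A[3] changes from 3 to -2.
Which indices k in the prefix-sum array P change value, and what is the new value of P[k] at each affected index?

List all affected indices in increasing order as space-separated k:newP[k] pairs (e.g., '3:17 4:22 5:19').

Answer: 3:-2 4:8 5:13 6:22

Derivation:
P[k] = A[0] + ... + A[k]
P[k] includes A[3] iff k >= 3
Affected indices: 3, 4, ..., 6; delta = -5
  P[3]: 3 + -5 = -2
  P[4]: 13 + -5 = 8
  P[5]: 18 + -5 = 13
  P[6]: 27 + -5 = 22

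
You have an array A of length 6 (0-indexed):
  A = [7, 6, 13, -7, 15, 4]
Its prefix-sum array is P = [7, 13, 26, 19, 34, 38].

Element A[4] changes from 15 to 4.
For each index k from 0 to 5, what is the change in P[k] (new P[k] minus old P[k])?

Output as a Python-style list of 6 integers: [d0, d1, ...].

Element change: A[4] 15 -> 4, delta = -11
For k < 4: P[k] unchanged, delta_P[k] = 0
For k >= 4: P[k] shifts by exactly -11
Delta array: [0, 0, 0, 0, -11, -11]

Answer: [0, 0, 0, 0, -11, -11]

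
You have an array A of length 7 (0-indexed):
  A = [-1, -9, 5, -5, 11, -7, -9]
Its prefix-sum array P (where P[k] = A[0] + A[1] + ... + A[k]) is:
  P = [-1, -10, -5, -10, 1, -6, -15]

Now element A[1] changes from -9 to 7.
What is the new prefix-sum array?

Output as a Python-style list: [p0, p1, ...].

Change: A[1] -9 -> 7, delta = 16
P[k] for k < 1: unchanged (A[1] not included)
P[k] for k >= 1: shift by delta = 16
  P[0] = -1 + 0 = -1
  P[1] = -10 + 16 = 6
  P[2] = -5 + 16 = 11
  P[3] = -10 + 16 = 6
  P[4] = 1 + 16 = 17
  P[5] = -6 + 16 = 10
  P[6] = -15 + 16 = 1

Answer: [-1, 6, 11, 6, 17, 10, 1]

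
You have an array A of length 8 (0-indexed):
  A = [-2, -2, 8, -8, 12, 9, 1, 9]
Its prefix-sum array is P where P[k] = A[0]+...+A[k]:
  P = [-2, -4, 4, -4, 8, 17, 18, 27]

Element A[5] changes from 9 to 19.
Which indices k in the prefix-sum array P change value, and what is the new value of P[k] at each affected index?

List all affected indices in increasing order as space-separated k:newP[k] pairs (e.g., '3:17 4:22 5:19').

P[k] = A[0] + ... + A[k]
P[k] includes A[5] iff k >= 5
Affected indices: 5, 6, ..., 7; delta = 10
  P[5]: 17 + 10 = 27
  P[6]: 18 + 10 = 28
  P[7]: 27 + 10 = 37

Answer: 5:27 6:28 7:37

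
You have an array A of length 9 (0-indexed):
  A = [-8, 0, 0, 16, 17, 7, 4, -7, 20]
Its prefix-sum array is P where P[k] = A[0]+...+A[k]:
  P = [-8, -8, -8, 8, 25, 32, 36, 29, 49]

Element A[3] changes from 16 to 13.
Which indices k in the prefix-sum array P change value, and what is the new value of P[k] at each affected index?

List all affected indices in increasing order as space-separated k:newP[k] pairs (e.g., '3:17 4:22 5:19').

Answer: 3:5 4:22 5:29 6:33 7:26 8:46

Derivation:
P[k] = A[0] + ... + A[k]
P[k] includes A[3] iff k >= 3
Affected indices: 3, 4, ..., 8; delta = -3
  P[3]: 8 + -3 = 5
  P[4]: 25 + -3 = 22
  P[5]: 32 + -3 = 29
  P[6]: 36 + -3 = 33
  P[7]: 29 + -3 = 26
  P[8]: 49 + -3 = 46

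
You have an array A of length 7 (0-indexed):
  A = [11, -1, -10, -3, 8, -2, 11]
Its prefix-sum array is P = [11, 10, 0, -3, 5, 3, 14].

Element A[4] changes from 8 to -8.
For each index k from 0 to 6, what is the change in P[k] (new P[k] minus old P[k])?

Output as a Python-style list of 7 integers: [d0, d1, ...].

Element change: A[4] 8 -> -8, delta = -16
For k < 4: P[k] unchanged, delta_P[k] = 0
For k >= 4: P[k] shifts by exactly -16
Delta array: [0, 0, 0, 0, -16, -16, -16]

Answer: [0, 0, 0, 0, -16, -16, -16]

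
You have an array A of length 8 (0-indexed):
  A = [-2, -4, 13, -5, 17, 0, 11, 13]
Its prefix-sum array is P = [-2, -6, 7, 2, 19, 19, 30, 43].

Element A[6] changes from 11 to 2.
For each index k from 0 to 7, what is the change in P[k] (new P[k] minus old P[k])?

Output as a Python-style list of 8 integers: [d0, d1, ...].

Answer: [0, 0, 0, 0, 0, 0, -9, -9]

Derivation:
Element change: A[6] 11 -> 2, delta = -9
For k < 6: P[k] unchanged, delta_P[k] = 0
For k >= 6: P[k] shifts by exactly -9
Delta array: [0, 0, 0, 0, 0, 0, -9, -9]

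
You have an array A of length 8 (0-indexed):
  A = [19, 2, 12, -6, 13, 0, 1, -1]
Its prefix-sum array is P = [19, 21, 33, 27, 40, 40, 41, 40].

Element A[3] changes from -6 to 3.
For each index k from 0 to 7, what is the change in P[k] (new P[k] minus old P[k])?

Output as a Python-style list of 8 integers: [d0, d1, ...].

Element change: A[3] -6 -> 3, delta = 9
For k < 3: P[k] unchanged, delta_P[k] = 0
For k >= 3: P[k] shifts by exactly 9
Delta array: [0, 0, 0, 9, 9, 9, 9, 9]

Answer: [0, 0, 0, 9, 9, 9, 9, 9]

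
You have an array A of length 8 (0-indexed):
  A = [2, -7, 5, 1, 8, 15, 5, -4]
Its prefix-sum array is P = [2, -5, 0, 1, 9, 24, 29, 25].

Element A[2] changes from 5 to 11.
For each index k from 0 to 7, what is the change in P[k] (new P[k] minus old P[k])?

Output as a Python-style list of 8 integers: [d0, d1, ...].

Element change: A[2] 5 -> 11, delta = 6
For k < 2: P[k] unchanged, delta_P[k] = 0
For k >= 2: P[k] shifts by exactly 6
Delta array: [0, 0, 6, 6, 6, 6, 6, 6]

Answer: [0, 0, 6, 6, 6, 6, 6, 6]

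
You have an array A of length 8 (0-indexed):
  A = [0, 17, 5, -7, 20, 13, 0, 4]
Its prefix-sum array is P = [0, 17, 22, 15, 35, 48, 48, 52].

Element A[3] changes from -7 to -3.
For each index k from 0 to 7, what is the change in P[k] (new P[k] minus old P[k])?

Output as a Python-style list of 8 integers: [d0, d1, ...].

Element change: A[3] -7 -> -3, delta = 4
For k < 3: P[k] unchanged, delta_P[k] = 0
For k >= 3: P[k] shifts by exactly 4
Delta array: [0, 0, 0, 4, 4, 4, 4, 4]

Answer: [0, 0, 0, 4, 4, 4, 4, 4]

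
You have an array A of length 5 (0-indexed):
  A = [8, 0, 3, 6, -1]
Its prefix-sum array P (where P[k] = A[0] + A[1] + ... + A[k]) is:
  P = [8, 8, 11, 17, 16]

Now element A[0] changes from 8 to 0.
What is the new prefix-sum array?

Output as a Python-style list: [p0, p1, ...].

Answer: [0, 0, 3, 9, 8]

Derivation:
Change: A[0] 8 -> 0, delta = -8
P[k] for k < 0: unchanged (A[0] not included)
P[k] for k >= 0: shift by delta = -8
  P[0] = 8 + -8 = 0
  P[1] = 8 + -8 = 0
  P[2] = 11 + -8 = 3
  P[3] = 17 + -8 = 9
  P[4] = 16 + -8 = 8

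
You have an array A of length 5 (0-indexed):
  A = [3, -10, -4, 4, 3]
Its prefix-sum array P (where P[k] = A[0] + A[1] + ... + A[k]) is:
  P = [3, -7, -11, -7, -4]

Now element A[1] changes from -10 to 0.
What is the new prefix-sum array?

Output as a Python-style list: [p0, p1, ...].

Answer: [3, 3, -1, 3, 6]

Derivation:
Change: A[1] -10 -> 0, delta = 10
P[k] for k < 1: unchanged (A[1] not included)
P[k] for k >= 1: shift by delta = 10
  P[0] = 3 + 0 = 3
  P[1] = -7 + 10 = 3
  P[2] = -11 + 10 = -1
  P[3] = -7 + 10 = 3
  P[4] = -4 + 10 = 6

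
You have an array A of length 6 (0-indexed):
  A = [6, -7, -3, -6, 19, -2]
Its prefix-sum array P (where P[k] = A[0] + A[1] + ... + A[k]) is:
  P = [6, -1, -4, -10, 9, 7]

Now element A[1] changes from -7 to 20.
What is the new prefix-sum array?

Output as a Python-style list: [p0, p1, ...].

Answer: [6, 26, 23, 17, 36, 34]

Derivation:
Change: A[1] -7 -> 20, delta = 27
P[k] for k < 1: unchanged (A[1] not included)
P[k] for k >= 1: shift by delta = 27
  P[0] = 6 + 0 = 6
  P[1] = -1 + 27 = 26
  P[2] = -4 + 27 = 23
  P[3] = -10 + 27 = 17
  P[4] = 9 + 27 = 36
  P[5] = 7 + 27 = 34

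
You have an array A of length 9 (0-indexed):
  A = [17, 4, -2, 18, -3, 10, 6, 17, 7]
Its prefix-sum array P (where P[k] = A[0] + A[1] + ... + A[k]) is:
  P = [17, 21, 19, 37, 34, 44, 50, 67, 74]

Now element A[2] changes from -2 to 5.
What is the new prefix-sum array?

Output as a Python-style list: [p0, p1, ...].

Change: A[2] -2 -> 5, delta = 7
P[k] for k < 2: unchanged (A[2] not included)
P[k] for k >= 2: shift by delta = 7
  P[0] = 17 + 0 = 17
  P[1] = 21 + 0 = 21
  P[2] = 19 + 7 = 26
  P[3] = 37 + 7 = 44
  P[4] = 34 + 7 = 41
  P[5] = 44 + 7 = 51
  P[6] = 50 + 7 = 57
  P[7] = 67 + 7 = 74
  P[8] = 74 + 7 = 81

Answer: [17, 21, 26, 44, 41, 51, 57, 74, 81]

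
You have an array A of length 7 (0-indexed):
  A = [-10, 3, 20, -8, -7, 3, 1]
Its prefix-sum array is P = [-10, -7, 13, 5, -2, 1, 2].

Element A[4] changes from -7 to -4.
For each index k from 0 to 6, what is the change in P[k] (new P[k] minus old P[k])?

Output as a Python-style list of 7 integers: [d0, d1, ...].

Element change: A[4] -7 -> -4, delta = 3
For k < 4: P[k] unchanged, delta_P[k] = 0
For k >= 4: P[k] shifts by exactly 3
Delta array: [0, 0, 0, 0, 3, 3, 3]

Answer: [0, 0, 0, 0, 3, 3, 3]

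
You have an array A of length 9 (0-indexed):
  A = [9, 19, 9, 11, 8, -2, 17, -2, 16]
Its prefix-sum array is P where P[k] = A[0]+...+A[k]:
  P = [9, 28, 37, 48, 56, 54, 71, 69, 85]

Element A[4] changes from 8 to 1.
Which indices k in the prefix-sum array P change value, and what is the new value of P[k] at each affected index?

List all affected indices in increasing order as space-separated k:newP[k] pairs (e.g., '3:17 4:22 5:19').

P[k] = A[0] + ... + A[k]
P[k] includes A[4] iff k >= 4
Affected indices: 4, 5, ..., 8; delta = -7
  P[4]: 56 + -7 = 49
  P[5]: 54 + -7 = 47
  P[6]: 71 + -7 = 64
  P[7]: 69 + -7 = 62
  P[8]: 85 + -7 = 78

Answer: 4:49 5:47 6:64 7:62 8:78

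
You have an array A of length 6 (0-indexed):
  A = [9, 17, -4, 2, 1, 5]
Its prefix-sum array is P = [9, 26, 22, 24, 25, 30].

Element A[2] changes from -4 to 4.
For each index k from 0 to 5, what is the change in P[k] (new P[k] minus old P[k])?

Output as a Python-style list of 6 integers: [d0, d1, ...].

Answer: [0, 0, 8, 8, 8, 8]

Derivation:
Element change: A[2] -4 -> 4, delta = 8
For k < 2: P[k] unchanged, delta_P[k] = 0
For k >= 2: P[k] shifts by exactly 8
Delta array: [0, 0, 8, 8, 8, 8]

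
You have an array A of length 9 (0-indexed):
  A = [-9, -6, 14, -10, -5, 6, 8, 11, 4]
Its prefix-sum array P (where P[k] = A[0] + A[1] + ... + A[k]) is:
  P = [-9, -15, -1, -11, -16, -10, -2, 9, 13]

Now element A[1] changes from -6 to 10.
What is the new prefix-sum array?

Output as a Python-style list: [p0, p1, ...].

Change: A[1] -6 -> 10, delta = 16
P[k] for k < 1: unchanged (A[1] not included)
P[k] for k >= 1: shift by delta = 16
  P[0] = -9 + 0 = -9
  P[1] = -15 + 16 = 1
  P[2] = -1 + 16 = 15
  P[3] = -11 + 16 = 5
  P[4] = -16 + 16 = 0
  P[5] = -10 + 16 = 6
  P[6] = -2 + 16 = 14
  P[7] = 9 + 16 = 25
  P[8] = 13 + 16 = 29

Answer: [-9, 1, 15, 5, 0, 6, 14, 25, 29]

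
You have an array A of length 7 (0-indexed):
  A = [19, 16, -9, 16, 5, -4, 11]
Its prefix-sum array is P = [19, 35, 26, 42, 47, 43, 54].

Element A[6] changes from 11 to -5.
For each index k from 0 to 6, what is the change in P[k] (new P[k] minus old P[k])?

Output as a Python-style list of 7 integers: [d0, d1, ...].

Answer: [0, 0, 0, 0, 0, 0, -16]

Derivation:
Element change: A[6] 11 -> -5, delta = -16
For k < 6: P[k] unchanged, delta_P[k] = 0
For k >= 6: P[k] shifts by exactly -16
Delta array: [0, 0, 0, 0, 0, 0, -16]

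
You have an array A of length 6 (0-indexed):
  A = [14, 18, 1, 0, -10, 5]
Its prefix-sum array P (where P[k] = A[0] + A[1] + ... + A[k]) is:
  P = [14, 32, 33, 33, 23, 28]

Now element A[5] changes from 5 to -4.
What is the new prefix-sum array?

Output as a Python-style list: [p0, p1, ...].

Answer: [14, 32, 33, 33, 23, 19]

Derivation:
Change: A[5] 5 -> -4, delta = -9
P[k] for k < 5: unchanged (A[5] not included)
P[k] for k >= 5: shift by delta = -9
  P[0] = 14 + 0 = 14
  P[1] = 32 + 0 = 32
  P[2] = 33 + 0 = 33
  P[3] = 33 + 0 = 33
  P[4] = 23 + 0 = 23
  P[5] = 28 + -9 = 19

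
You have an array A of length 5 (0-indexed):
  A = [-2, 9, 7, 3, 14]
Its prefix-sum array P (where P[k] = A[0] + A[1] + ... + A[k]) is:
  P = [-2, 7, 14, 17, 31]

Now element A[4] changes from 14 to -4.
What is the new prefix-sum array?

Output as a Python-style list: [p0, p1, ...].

Answer: [-2, 7, 14, 17, 13]

Derivation:
Change: A[4] 14 -> -4, delta = -18
P[k] for k < 4: unchanged (A[4] not included)
P[k] for k >= 4: shift by delta = -18
  P[0] = -2 + 0 = -2
  P[1] = 7 + 0 = 7
  P[2] = 14 + 0 = 14
  P[3] = 17 + 0 = 17
  P[4] = 31 + -18 = 13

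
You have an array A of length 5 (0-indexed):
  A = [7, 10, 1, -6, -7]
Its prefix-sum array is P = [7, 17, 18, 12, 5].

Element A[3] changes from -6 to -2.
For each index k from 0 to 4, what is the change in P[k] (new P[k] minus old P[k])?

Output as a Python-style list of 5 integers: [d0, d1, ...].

Element change: A[3] -6 -> -2, delta = 4
For k < 3: P[k] unchanged, delta_P[k] = 0
For k >= 3: P[k] shifts by exactly 4
Delta array: [0, 0, 0, 4, 4]

Answer: [0, 0, 0, 4, 4]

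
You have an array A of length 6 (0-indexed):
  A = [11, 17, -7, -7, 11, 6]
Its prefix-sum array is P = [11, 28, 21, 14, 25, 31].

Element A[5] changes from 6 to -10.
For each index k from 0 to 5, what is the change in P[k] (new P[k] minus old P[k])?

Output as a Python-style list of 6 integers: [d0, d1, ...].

Element change: A[5] 6 -> -10, delta = -16
For k < 5: P[k] unchanged, delta_P[k] = 0
For k >= 5: P[k] shifts by exactly -16
Delta array: [0, 0, 0, 0, 0, -16]

Answer: [0, 0, 0, 0, 0, -16]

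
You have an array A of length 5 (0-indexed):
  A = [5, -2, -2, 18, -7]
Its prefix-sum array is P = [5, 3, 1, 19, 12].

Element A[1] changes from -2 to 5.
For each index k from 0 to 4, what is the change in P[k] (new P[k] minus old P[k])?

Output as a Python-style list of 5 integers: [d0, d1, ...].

Answer: [0, 7, 7, 7, 7]

Derivation:
Element change: A[1] -2 -> 5, delta = 7
For k < 1: P[k] unchanged, delta_P[k] = 0
For k >= 1: P[k] shifts by exactly 7
Delta array: [0, 7, 7, 7, 7]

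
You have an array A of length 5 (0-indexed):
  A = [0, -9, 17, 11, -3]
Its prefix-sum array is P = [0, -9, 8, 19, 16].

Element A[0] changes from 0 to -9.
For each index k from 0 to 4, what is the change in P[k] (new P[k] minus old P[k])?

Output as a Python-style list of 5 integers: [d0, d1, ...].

Element change: A[0] 0 -> -9, delta = -9
For k < 0: P[k] unchanged, delta_P[k] = 0
For k >= 0: P[k] shifts by exactly -9
Delta array: [-9, -9, -9, -9, -9]

Answer: [-9, -9, -9, -9, -9]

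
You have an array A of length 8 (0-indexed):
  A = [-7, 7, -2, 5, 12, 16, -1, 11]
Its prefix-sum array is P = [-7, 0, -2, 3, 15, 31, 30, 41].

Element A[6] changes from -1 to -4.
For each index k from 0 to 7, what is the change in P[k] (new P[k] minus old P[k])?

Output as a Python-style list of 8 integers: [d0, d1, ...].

Element change: A[6] -1 -> -4, delta = -3
For k < 6: P[k] unchanged, delta_P[k] = 0
For k >= 6: P[k] shifts by exactly -3
Delta array: [0, 0, 0, 0, 0, 0, -3, -3]

Answer: [0, 0, 0, 0, 0, 0, -3, -3]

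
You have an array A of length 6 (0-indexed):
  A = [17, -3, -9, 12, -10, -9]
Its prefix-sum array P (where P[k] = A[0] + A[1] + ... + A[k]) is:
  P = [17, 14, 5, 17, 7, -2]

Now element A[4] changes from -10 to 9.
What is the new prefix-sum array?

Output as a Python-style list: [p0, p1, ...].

Answer: [17, 14, 5, 17, 26, 17]

Derivation:
Change: A[4] -10 -> 9, delta = 19
P[k] for k < 4: unchanged (A[4] not included)
P[k] for k >= 4: shift by delta = 19
  P[0] = 17 + 0 = 17
  P[1] = 14 + 0 = 14
  P[2] = 5 + 0 = 5
  P[3] = 17 + 0 = 17
  P[4] = 7 + 19 = 26
  P[5] = -2 + 19 = 17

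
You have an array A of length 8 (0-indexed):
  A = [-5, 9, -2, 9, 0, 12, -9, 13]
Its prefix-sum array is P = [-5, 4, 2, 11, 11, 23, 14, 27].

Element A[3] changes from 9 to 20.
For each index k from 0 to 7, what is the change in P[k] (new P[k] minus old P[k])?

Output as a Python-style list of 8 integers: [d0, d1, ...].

Answer: [0, 0, 0, 11, 11, 11, 11, 11]

Derivation:
Element change: A[3] 9 -> 20, delta = 11
For k < 3: P[k] unchanged, delta_P[k] = 0
For k >= 3: P[k] shifts by exactly 11
Delta array: [0, 0, 0, 11, 11, 11, 11, 11]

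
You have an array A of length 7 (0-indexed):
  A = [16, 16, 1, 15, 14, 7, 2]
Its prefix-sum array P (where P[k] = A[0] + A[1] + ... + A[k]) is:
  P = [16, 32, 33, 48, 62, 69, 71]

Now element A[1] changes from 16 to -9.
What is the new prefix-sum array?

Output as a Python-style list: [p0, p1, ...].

Change: A[1] 16 -> -9, delta = -25
P[k] for k < 1: unchanged (A[1] not included)
P[k] for k >= 1: shift by delta = -25
  P[0] = 16 + 0 = 16
  P[1] = 32 + -25 = 7
  P[2] = 33 + -25 = 8
  P[3] = 48 + -25 = 23
  P[4] = 62 + -25 = 37
  P[5] = 69 + -25 = 44
  P[6] = 71 + -25 = 46

Answer: [16, 7, 8, 23, 37, 44, 46]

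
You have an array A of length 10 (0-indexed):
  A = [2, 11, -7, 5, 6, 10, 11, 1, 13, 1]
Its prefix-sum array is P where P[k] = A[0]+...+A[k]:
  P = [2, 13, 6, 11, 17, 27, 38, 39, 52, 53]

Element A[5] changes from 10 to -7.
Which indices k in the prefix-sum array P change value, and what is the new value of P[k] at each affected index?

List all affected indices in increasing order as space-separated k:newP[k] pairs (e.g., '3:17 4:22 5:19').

P[k] = A[0] + ... + A[k]
P[k] includes A[5] iff k >= 5
Affected indices: 5, 6, ..., 9; delta = -17
  P[5]: 27 + -17 = 10
  P[6]: 38 + -17 = 21
  P[7]: 39 + -17 = 22
  P[8]: 52 + -17 = 35
  P[9]: 53 + -17 = 36

Answer: 5:10 6:21 7:22 8:35 9:36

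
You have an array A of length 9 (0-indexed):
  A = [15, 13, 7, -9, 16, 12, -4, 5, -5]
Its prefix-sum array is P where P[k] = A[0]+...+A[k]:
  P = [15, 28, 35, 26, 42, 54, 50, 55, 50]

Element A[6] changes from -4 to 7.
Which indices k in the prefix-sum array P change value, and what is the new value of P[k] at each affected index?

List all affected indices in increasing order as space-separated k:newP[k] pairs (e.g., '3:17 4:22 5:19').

Answer: 6:61 7:66 8:61

Derivation:
P[k] = A[0] + ... + A[k]
P[k] includes A[6] iff k >= 6
Affected indices: 6, 7, ..., 8; delta = 11
  P[6]: 50 + 11 = 61
  P[7]: 55 + 11 = 66
  P[8]: 50 + 11 = 61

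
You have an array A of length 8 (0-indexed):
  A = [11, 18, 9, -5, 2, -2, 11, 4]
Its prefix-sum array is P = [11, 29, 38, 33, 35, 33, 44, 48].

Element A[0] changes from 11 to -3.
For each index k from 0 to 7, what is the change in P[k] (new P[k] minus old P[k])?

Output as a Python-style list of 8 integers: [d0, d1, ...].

Element change: A[0] 11 -> -3, delta = -14
For k < 0: P[k] unchanged, delta_P[k] = 0
For k >= 0: P[k] shifts by exactly -14
Delta array: [-14, -14, -14, -14, -14, -14, -14, -14]

Answer: [-14, -14, -14, -14, -14, -14, -14, -14]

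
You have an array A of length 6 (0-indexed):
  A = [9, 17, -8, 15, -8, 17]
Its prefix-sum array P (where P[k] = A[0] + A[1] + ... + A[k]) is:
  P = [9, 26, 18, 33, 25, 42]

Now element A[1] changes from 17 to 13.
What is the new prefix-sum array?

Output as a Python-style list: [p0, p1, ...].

Change: A[1] 17 -> 13, delta = -4
P[k] for k < 1: unchanged (A[1] not included)
P[k] for k >= 1: shift by delta = -4
  P[0] = 9 + 0 = 9
  P[1] = 26 + -4 = 22
  P[2] = 18 + -4 = 14
  P[3] = 33 + -4 = 29
  P[4] = 25 + -4 = 21
  P[5] = 42 + -4 = 38

Answer: [9, 22, 14, 29, 21, 38]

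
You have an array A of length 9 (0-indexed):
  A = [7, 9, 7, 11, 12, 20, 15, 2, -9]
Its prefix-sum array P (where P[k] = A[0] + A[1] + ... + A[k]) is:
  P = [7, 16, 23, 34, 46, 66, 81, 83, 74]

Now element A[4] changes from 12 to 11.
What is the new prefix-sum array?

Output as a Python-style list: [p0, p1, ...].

Answer: [7, 16, 23, 34, 45, 65, 80, 82, 73]

Derivation:
Change: A[4] 12 -> 11, delta = -1
P[k] for k < 4: unchanged (A[4] not included)
P[k] for k >= 4: shift by delta = -1
  P[0] = 7 + 0 = 7
  P[1] = 16 + 0 = 16
  P[2] = 23 + 0 = 23
  P[3] = 34 + 0 = 34
  P[4] = 46 + -1 = 45
  P[5] = 66 + -1 = 65
  P[6] = 81 + -1 = 80
  P[7] = 83 + -1 = 82
  P[8] = 74 + -1 = 73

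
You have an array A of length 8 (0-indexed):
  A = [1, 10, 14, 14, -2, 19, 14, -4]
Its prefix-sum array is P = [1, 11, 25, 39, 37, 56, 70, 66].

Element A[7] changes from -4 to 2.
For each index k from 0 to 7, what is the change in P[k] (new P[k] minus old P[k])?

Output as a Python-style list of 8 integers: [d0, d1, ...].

Element change: A[7] -4 -> 2, delta = 6
For k < 7: P[k] unchanged, delta_P[k] = 0
For k >= 7: P[k] shifts by exactly 6
Delta array: [0, 0, 0, 0, 0, 0, 0, 6]

Answer: [0, 0, 0, 0, 0, 0, 0, 6]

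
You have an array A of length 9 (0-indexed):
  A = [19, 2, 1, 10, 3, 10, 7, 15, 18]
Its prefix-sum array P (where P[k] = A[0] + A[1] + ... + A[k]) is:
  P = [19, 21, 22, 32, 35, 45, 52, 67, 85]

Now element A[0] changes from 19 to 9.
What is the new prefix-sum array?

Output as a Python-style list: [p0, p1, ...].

Answer: [9, 11, 12, 22, 25, 35, 42, 57, 75]

Derivation:
Change: A[0] 19 -> 9, delta = -10
P[k] for k < 0: unchanged (A[0] not included)
P[k] for k >= 0: shift by delta = -10
  P[0] = 19 + -10 = 9
  P[1] = 21 + -10 = 11
  P[2] = 22 + -10 = 12
  P[3] = 32 + -10 = 22
  P[4] = 35 + -10 = 25
  P[5] = 45 + -10 = 35
  P[6] = 52 + -10 = 42
  P[7] = 67 + -10 = 57
  P[8] = 85 + -10 = 75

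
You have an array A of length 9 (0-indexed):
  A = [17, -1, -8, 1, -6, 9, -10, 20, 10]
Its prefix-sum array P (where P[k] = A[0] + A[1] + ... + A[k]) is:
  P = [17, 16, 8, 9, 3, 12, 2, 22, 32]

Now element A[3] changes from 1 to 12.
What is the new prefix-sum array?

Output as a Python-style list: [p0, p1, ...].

Change: A[3] 1 -> 12, delta = 11
P[k] for k < 3: unchanged (A[3] not included)
P[k] for k >= 3: shift by delta = 11
  P[0] = 17 + 0 = 17
  P[1] = 16 + 0 = 16
  P[2] = 8 + 0 = 8
  P[3] = 9 + 11 = 20
  P[4] = 3 + 11 = 14
  P[5] = 12 + 11 = 23
  P[6] = 2 + 11 = 13
  P[7] = 22 + 11 = 33
  P[8] = 32 + 11 = 43

Answer: [17, 16, 8, 20, 14, 23, 13, 33, 43]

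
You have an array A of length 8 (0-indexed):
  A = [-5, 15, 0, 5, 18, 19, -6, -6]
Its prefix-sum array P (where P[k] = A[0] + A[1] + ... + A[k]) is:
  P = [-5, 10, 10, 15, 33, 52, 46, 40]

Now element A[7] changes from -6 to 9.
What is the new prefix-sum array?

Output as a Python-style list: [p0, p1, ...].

Change: A[7] -6 -> 9, delta = 15
P[k] for k < 7: unchanged (A[7] not included)
P[k] for k >= 7: shift by delta = 15
  P[0] = -5 + 0 = -5
  P[1] = 10 + 0 = 10
  P[2] = 10 + 0 = 10
  P[3] = 15 + 0 = 15
  P[4] = 33 + 0 = 33
  P[5] = 52 + 0 = 52
  P[6] = 46 + 0 = 46
  P[7] = 40 + 15 = 55

Answer: [-5, 10, 10, 15, 33, 52, 46, 55]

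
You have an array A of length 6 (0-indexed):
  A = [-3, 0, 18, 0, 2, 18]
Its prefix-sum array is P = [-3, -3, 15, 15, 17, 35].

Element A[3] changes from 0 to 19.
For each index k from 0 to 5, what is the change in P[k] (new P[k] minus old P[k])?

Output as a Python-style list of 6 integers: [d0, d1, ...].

Element change: A[3] 0 -> 19, delta = 19
For k < 3: P[k] unchanged, delta_P[k] = 0
For k >= 3: P[k] shifts by exactly 19
Delta array: [0, 0, 0, 19, 19, 19]

Answer: [0, 0, 0, 19, 19, 19]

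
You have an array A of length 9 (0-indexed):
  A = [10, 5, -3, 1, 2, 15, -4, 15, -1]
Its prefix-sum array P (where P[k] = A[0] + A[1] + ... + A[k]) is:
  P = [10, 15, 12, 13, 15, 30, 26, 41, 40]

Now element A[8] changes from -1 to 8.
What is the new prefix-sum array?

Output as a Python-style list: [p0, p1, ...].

Change: A[8] -1 -> 8, delta = 9
P[k] for k < 8: unchanged (A[8] not included)
P[k] for k >= 8: shift by delta = 9
  P[0] = 10 + 0 = 10
  P[1] = 15 + 0 = 15
  P[2] = 12 + 0 = 12
  P[3] = 13 + 0 = 13
  P[4] = 15 + 0 = 15
  P[5] = 30 + 0 = 30
  P[6] = 26 + 0 = 26
  P[7] = 41 + 0 = 41
  P[8] = 40 + 9 = 49

Answer: [10, 15, 12, 13, 15, 30, 26, 41, 49]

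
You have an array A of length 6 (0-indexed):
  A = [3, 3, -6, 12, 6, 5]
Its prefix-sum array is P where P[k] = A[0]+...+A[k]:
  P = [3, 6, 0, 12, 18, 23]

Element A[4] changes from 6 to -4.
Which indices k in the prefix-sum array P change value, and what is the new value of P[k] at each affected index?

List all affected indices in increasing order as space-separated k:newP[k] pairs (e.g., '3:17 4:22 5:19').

P[k] = A[0] + ... + A[k]
P[k] includes A[4] iff k >= 4
Affected indices: 4, 5, ..., 5; delta = -10
  P[4]: 18 + -10 = 8
  P[5]: 23 + -10 = 13

Answer: 4:8 5:13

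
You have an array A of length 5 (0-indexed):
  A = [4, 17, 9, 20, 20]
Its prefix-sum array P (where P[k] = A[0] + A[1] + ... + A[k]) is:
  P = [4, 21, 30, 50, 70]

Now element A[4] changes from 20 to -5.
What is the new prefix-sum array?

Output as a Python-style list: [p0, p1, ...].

Change: A[4] 20 -> -5, delta = -25
P[k] for k < 4: unchanged (A[4] not included)
P[k] for k >= 4: shift by delta = -25
  P[0] = 4 + 0 = 4
  P[1] = 21 + 0 = 21
  P[2] = 30 + 0 = 30
  P[3] = 50 + 0 = 50
  P[4] = 70 + -25 = 45

Answer: [4, 21, 30, 50, 45]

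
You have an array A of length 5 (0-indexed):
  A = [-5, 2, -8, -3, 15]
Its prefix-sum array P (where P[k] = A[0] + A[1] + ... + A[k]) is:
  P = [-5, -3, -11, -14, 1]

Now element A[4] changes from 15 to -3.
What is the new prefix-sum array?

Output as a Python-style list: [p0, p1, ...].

Change: A[4] 15 -> -3, delta = -18
P[k] for k < 4: unchanged (A[4] not included)
P[k] for k >= 4: shift by delta = -18
  P[0] = -5 + 0 = -5
  P[1] = -3 + 0 = -3
  P[2] = -11 + 0 = -11
  P[3] = -14 + 0 = -14
  P[4] = 1 + -18 = -17

Answer: [-5, -3, -11, -14, -17]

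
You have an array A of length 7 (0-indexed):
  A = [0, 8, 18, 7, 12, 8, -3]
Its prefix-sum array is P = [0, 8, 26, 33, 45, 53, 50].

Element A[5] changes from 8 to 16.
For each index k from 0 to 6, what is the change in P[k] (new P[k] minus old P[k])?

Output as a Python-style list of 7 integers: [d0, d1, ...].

Element change: A[5] 8 -> 16, delta = 8
For k < 5: P[k] unchanged, delta_P[k] = 0
For k >= 5: P[k] shifts by exactly 8
Delta array: [0, 0, 0, 0, 0, 8, 8]

Answer: [0, 0, 0, 0, 0, 8, 8]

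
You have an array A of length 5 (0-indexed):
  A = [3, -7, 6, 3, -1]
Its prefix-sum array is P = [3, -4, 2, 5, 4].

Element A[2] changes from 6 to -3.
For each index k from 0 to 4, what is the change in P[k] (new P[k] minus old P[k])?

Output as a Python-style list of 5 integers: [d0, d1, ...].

Answer: [0, 0, -9, -9, -9]

Derivation:
Element change: A[2] 6 -> -3, delta = -9
For k < 2: P[k] unchanged, delta_P[k] = 0
For k >= 2: P[k] shifts by exactly -9
Delta array: [0, 0, -9, -9, -9]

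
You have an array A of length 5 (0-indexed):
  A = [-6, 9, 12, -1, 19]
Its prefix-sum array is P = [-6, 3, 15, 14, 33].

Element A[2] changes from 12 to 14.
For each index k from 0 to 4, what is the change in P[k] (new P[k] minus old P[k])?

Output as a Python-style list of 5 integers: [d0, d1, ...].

Element change: A[2] 12 -> 14, delta = 2
For k < 2: P[k] unchanged, delta_P[k] = 0
For k >= 2: P[k] shifts by exactly 2
Delta array: [0, 0, 2, 2, 2]

Answer: [0, 0, 2, 2, 2]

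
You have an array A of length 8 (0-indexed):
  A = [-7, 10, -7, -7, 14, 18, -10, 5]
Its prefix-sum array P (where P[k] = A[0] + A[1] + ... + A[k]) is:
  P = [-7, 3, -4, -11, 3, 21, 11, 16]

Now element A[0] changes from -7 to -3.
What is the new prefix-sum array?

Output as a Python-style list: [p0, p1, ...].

Answer: [-3, 7, 0, -7, 7, 25, 15, 20]

Derivation:
Change: A[0] -7 -> -3, delta = 4
P[k] for k < 0: unchanged (A[0] not included)
P[k] for k >= 0: shift by delta = 4
  P[0] = -7 + 4 = -3
  P[1] = 3 + 4 = 7
  P[2] = -4 + 4 = 0
  P[3] = -11 + 4 = -7
  P[4] = 3 + 4 = 7
  P[5] = 21 + 4 = 25
  P[6] = 11 + 4 = 15
  P[7] = 16 + 4 = 20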